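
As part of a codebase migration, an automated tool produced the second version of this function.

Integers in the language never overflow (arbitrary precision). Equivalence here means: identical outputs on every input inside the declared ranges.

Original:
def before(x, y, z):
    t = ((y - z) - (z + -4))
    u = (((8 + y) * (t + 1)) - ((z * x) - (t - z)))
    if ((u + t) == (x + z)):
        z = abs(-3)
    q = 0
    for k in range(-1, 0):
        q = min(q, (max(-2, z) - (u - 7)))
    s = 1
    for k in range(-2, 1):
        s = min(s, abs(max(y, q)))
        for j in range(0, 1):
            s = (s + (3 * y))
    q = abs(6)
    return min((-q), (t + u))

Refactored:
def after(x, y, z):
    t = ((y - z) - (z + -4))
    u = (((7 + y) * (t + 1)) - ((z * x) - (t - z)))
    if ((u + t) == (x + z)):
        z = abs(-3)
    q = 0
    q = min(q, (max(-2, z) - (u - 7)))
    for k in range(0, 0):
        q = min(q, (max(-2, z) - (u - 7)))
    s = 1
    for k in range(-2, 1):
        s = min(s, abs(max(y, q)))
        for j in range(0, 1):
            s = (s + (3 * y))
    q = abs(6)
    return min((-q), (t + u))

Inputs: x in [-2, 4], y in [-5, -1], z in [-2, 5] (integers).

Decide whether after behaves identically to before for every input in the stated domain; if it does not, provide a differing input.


On input x=-2, y=-5, z=1, before returns -11 while after returns -9.
verdict: not equivalent; witness: x=-2, y=-5, z=1


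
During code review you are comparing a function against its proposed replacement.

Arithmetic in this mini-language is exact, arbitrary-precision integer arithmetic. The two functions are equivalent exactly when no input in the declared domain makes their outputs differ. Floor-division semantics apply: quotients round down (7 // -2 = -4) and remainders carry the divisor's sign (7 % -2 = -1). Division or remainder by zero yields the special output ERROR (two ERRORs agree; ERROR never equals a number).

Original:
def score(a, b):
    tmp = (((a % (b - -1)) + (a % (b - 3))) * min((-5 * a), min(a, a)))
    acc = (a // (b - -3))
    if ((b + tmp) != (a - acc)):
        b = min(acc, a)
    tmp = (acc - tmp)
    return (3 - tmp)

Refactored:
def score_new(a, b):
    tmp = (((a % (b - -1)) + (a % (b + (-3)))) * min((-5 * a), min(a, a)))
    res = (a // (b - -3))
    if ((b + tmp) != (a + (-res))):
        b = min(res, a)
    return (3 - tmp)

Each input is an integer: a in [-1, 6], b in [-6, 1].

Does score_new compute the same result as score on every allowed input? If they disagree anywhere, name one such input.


The rewrite breaks on a=-1, b=-6, where the results are 5 and 1.
score: tmp := 2 | acc := 0 | ((b + tmp) != (a - acc)): true | b := -1 | tmp := -2 | result 5
score_new: tmp := 2 | res := 0 | ((b + tmp) != (a + (-res))): true | b := -1 | result 1
verdict: not equivalent; witness: a=-1, b=-6


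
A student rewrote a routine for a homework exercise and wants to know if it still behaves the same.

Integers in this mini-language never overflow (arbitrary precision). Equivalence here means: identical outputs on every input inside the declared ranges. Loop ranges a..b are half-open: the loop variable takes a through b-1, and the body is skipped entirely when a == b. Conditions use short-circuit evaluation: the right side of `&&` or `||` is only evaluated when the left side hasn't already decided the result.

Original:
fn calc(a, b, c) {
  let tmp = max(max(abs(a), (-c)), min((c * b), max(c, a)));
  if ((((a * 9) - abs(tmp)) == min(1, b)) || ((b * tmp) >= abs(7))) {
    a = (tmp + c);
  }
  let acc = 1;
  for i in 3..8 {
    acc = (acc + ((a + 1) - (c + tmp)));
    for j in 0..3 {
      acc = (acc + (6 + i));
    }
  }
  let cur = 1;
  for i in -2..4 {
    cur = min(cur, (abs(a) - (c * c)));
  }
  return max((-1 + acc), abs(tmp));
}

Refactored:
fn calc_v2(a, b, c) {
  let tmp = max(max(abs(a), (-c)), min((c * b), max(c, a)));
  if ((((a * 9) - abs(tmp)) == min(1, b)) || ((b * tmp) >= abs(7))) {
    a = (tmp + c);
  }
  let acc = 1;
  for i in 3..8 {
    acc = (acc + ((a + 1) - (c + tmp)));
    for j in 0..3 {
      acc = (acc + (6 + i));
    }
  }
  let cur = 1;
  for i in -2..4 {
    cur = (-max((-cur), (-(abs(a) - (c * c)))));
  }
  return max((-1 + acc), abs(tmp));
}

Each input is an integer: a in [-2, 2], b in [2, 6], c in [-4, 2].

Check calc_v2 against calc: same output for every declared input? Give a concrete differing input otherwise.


Behavior is preserved: although min/max/abs usage differs, the outputs never diverge.
One worked example (a=2, b=3, c=1) — calc: tmp = 2; ((((a * 9) - abs(tmp)) == min(1, b)) || ((b * tmp) >= abs(7))) -> false; acc = 1; [i=3]; acc = 1; [j=0]; acc = 10; [j=1]; acc = 19; [j=2]; acc = 28; [i=4]; acc = 28; [j=0]; acc = 38; [j=1]; acc = 48; [j=2]; acc = 58; [i=5]; acc = 58; [j=0]; acc = 69; [j=1]; acc = 80; [j=2]; acc = 91; [i=6]; acc = 91; [j=0]; acc = 103; [j=1]; acc = 115; [j=2]; acc = 127; [i=7]; acc = 127; [j=0]; acc = 140; [j=1]; acc = 153; [j=2]; acc = 166; cur = 1; [i=-2]; cur = 1; [i=-1]; cur = 1; [i=0]; cur = 1; [i=1]; cur = 1; [i=2]; cur = 1; [i=3]; cur = 1; return 165; calc_v2: tmp = 2; ((((a * 9) - abs(tmp)) == min(1, b)) || ((b * tmp) >= abs(7))) -> false; acc = 1; [i=3]; acc = 1; [j=0]; acc = 10; [j=1]; acc = 19; [j=2]; acc = 28; [i=4]; acc = 28; [j=0]; acc = 38; [j=1]; acc = 48; [j=2]; acc = 58; [i=5]; acc = 58; [j=0]; acc = 69; [j=1]; acc = 80; [j=2]; acc = 91; [i=6]; acc = 91; [j=0]; acc = 103; [j=1]; acc = 115; [j=2]; acc = 127; [i=7]; acc = 127; [j=0]; acc = 140; [j=1]; acc = 153; [j=2]; acc = 166; cur = 1; [i=-2]; cur = 1; [i=-1]; cur = 1; [i=0]; cur = 1; [i=1]; cur = 1; [i=2]; cur = 1; [i=3]; cur = 1; return 165; agreement on 165.
Across all 175 domain points the two functions coincide.
verdict: equivalent


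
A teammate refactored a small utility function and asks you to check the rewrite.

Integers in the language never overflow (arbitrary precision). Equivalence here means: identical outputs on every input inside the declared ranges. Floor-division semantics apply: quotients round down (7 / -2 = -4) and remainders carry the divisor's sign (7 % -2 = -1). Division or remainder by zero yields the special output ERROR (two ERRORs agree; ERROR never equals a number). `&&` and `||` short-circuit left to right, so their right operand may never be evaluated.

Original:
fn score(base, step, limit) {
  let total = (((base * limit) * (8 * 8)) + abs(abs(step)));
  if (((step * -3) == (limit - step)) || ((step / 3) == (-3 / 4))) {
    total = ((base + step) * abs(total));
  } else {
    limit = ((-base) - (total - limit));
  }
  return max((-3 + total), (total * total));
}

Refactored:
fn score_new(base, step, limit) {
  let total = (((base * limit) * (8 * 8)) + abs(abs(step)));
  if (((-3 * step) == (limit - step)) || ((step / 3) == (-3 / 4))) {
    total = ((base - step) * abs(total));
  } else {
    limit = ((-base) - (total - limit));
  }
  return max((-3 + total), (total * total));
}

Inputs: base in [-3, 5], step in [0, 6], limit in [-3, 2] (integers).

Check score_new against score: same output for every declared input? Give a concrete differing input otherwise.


On input base=-3, step=1, limit=-2, score returns 592900 while score_new returns 2371600.
verdict: not equivalent; witness: base=-3, step=1, limit=-2


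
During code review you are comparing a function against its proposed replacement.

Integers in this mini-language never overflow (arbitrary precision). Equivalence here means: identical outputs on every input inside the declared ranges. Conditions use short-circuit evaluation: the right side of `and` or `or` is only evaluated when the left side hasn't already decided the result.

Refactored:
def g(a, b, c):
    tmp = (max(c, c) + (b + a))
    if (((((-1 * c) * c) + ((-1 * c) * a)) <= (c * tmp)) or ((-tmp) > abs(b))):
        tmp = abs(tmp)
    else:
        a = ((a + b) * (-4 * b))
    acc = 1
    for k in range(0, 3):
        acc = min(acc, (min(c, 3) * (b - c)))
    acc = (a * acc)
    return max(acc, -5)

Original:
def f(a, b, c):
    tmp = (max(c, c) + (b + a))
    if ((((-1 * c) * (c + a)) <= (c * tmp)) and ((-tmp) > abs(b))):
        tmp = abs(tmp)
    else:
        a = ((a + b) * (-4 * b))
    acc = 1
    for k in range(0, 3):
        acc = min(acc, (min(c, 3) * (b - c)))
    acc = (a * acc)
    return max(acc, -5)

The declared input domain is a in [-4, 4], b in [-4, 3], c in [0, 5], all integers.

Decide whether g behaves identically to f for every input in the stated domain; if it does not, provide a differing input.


Not equivalent: a=-4, b=-4, c=1 separates them (640 vs 20).
f: tmp = -7; ((((-1 * c) * (c + a)) <= (c * tmp)) and ((-tmp) > abs(b))) -> false; a = -128; acc = 1; [k=0]; acc = -5; [k=1]; acc = -5; [k=2]; acc = -5; acc = 640; return 640
g: tmp = -7; (((((-1 * c) * c) + ((-1 * c) * a)) <= (c * tmp)) or ((-tmp) > abs(b))) -> true; tmp = 7; acc = 1; [k=0]; acc = -5; [k=1]; acc = -5; [k=2]; acc = -5; acc = 20; return 20
verdict: not equivalent; witness: a=-4, b=-4, c=1


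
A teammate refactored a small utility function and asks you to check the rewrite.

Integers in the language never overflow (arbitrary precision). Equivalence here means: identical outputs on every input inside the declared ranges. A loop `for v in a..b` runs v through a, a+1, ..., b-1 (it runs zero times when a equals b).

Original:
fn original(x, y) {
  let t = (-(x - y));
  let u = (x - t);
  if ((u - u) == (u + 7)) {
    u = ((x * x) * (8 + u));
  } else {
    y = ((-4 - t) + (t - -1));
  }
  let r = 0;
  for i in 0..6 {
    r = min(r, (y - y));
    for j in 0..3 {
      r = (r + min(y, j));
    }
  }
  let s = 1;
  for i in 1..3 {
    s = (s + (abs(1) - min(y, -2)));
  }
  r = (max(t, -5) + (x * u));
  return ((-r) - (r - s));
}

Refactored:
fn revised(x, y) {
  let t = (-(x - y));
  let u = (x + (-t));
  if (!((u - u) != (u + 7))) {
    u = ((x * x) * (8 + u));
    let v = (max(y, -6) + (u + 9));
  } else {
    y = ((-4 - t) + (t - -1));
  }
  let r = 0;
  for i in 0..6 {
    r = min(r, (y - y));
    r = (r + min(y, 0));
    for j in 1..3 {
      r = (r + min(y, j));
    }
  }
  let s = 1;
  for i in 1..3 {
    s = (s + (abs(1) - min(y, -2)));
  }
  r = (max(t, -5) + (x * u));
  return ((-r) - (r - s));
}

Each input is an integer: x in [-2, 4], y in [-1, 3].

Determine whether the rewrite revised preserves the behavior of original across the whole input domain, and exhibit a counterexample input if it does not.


The two versions differ — the changes include min/max/abs usage differs, plus arithmetic usage differs, plus statement counts differ, plus local variable names differ, plus boolean connective usage differs, plus constant usage differs, plus loop structure differs, plus comparison usage differs.
Tracing x=2, y=3: original: t = 1; u = 1; ((u - u) == (u + 7)) -> false; y = -3; r = 0; [i=0]; r = 0; [j=0]; r = -3; [j=1]; r = -6; [j=2]; r = -9; [i=1]; r = -9; [j=0]; r = -12; [j=1]; r = -15; [j=2]; r = -18; [i=2]; r = -18; [j=0]; r = -21; [j=1]; r = -24; [j=2]; r = -27; [i=3]; r = -27; [j=0]; r = -30; [j=1]; r = -33; [j=2]; r = -36; [i=4]; r = -36; [j=0]; r = -39; [j=1]; r = -42; [j=2]; r = -45; [i=5]; r = -45; [j=0]; r = -48; [j=1]; r = -51; [j=2]; r = -54; s = 1; [i=1]; s = 5; [i=2]; s = 9; r = 3; return 3 | revised: t = 1; u = 1; (!((u - u) != (u + 7))) -> false; y = -3; r = 0; [i=0]; r = 0; r = -3; [j=1]; r = -6; [j=2]; r = -9; [i=1]; r = -9; r = -12; [j=1]; r = -15; [j=2]; r = -18; [i=2]; r = -18; r = -21; [j=1]; r = -24; [j=2]; r = -27; [i=3]; r = -27; r = -30; [j=1]; r = -33; [j=2]; r = -36; [i=4]; r = -36; r = -39; [j=1]; r = -42; [j=2]; r = -45; [i=5]; r = -45; r = -48; [j=1]; r = -51; [j=2]; r = -54; s = 1; [i=1]; s = 5; [i=2]; s = 9; r = 3; return 3 — matching result 3.
Across all 35 domain points the two functions coincide.
verdict: equivalent


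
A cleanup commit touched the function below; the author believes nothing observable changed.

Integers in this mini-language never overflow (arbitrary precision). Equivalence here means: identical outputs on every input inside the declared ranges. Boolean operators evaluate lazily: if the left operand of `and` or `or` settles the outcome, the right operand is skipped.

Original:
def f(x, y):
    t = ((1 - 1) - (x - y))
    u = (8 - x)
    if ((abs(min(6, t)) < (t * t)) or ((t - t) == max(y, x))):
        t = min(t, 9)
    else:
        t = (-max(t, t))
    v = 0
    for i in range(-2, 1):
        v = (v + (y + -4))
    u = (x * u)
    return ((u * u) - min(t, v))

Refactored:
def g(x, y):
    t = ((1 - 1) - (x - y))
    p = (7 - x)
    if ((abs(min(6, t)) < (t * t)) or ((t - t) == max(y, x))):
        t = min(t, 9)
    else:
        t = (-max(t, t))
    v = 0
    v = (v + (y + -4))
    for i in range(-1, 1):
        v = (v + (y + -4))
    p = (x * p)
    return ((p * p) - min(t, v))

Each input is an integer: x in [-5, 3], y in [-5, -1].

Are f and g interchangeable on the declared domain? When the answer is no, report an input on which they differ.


Try x=-5, y=-5.
f: t becomes 0; next u becomes 13; next ((abs(min(6, t)) < (t * t)) or ((t - t) == max(y, x))) evaluates to false; next t becomes 0; next v becomes 0; next at i=-2:; next v becomes -9; next at i=-1:; next v becomes -18; next at i=0:; next v becomes -27; next u becomes -65; next final value 4252
g: t becomes 0; next p becomes 12; next ((abs(min(6, t)) < (t * t)) or ((t - t) == max(y, x))) evaluates to false; next t becomes 0; next v becomes 0; next v becomes -9; next at i=-1:; next v becomes -18; next at i=0:; next v becomes -27; next p becomes -60; next final value 3627
4252 vs 3627 — the two versions disagree here.
verdict: not equivalent; witness: x=-5, y=-5


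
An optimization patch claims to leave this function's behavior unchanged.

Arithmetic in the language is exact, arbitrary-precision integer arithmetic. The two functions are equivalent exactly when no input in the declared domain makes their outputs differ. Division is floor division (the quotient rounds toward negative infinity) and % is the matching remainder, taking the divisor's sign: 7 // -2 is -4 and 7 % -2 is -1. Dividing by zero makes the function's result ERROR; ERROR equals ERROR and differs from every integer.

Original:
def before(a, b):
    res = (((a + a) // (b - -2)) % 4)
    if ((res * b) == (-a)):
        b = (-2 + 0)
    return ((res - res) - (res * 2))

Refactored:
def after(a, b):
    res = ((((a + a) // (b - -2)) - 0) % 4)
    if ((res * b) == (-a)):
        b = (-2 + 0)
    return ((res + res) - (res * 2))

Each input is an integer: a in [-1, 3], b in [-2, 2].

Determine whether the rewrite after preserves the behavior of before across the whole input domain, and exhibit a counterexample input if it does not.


Run the pair on a=-1, b=-1.
before: res becomes 2; next ((res * b) == (-a)) evaluates to false; next final value -4
after: res becomes 2; next ((res * b) == (-a)) evaluates to false; next final value 0
-4 and 0 differ, so these are not the same function on this domain.
verdict: not equivalent; witness: a=-1, b=-1


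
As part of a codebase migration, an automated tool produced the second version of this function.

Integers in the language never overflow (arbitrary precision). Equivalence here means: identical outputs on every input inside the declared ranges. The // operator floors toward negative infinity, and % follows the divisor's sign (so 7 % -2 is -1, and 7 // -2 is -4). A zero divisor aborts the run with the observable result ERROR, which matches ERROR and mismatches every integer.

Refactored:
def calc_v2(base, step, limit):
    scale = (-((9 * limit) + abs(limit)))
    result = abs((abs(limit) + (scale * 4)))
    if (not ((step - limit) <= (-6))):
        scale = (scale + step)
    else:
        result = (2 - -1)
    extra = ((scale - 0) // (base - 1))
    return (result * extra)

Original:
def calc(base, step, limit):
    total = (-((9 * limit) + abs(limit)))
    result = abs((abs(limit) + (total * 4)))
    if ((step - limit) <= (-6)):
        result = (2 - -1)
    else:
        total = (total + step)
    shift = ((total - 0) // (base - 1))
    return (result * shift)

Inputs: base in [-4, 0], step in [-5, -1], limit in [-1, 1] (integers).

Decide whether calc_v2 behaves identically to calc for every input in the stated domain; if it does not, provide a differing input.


The two are interchangeable: local variable names differ; also boolean connective usage differs, and every declared input agrees.
Tracing base=-3, step=-5, limit=0: calc: total := 0 | result := 0 | ((step - limit) <= (-6)): false | total := -5 | shift := 1 | result 0 | calc_v2: scale := 0 | result := 0 | (not ((step - limit) <= (-6))): true | scale := -5 | extra := 1 | result 0 — matching result 0.
Checked all 75 inputs in the declared domain: the outputs agree on every one.
verdict: equivalent


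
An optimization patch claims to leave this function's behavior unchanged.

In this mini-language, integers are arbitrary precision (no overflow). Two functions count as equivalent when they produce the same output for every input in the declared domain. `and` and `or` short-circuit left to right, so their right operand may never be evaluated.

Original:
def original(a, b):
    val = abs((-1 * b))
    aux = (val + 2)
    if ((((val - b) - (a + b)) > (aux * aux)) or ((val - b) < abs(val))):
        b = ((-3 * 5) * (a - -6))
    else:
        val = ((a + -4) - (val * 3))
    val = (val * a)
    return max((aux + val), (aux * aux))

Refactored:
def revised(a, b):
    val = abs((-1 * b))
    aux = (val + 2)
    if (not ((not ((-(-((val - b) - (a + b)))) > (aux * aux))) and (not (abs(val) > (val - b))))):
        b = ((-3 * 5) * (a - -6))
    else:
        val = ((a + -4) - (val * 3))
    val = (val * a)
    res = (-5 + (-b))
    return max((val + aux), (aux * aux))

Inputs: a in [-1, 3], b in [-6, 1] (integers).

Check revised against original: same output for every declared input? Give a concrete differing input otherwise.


Behavior is preserved: although arithmetic usage differs, and boolean connective usage differs, and statement counts differ, and comparison usage differs, and constant usage differs, and local variable names differ, the outputs never diverge.
One worked example (a=0, b=-3) — original: val := 3 | aux := 5 | ((((val - b) - (a + b)) > (aux * aux)) or ((val - b) < abs(val))): false | val := -13 | val := 0 | result 25; revised: val := 3 | aux := 5 | (not ((not ((-(-((val - b) - (a + b)))) > (aux * aux))) and (not (abs(val) > (val - b))))): false | val := -13 | val := 0 | res := -2 | result 25; agreement on 25.
Every one of the 40 inputs gives matching results.
verdict: equivalent


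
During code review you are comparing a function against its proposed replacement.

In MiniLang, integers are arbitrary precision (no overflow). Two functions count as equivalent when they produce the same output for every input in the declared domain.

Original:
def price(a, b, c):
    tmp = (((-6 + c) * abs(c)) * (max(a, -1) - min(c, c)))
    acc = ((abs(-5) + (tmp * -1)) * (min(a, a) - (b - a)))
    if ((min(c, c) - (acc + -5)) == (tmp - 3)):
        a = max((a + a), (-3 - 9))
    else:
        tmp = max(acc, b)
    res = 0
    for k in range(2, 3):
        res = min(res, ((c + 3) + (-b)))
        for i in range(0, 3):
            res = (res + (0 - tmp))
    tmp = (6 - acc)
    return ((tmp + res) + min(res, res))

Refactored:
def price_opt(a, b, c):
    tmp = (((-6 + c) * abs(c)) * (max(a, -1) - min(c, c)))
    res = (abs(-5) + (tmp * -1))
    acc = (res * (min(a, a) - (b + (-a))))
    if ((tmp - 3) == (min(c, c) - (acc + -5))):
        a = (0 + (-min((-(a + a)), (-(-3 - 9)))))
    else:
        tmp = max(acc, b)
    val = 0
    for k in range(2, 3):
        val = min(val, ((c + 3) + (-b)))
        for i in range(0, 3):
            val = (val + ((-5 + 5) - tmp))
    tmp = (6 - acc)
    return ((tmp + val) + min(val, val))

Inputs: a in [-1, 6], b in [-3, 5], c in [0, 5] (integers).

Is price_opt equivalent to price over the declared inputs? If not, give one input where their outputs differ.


Comparing the listings, the differences include: statement counts differ, min/max/abs usage differs, arithmetic usage differs, constant usage differs, local variable names differ.
One worked example (a=0, b=4, c=3) — price: tmp=27, then acc=88, then ((min(c, c) - (acc + -5)) == (tmp - 3)) is false, then tmp=88, then res=0, then (k=2), then res=0, then (i=0), then res=-88, then (i=1), then res=-176, then (i=2), then res=-264, then tmp=-82, then returns -610; price_opt: tmp=27, then res=-22, then acc=88, then ((tmp - 3) == (min(c, c) - (acc + -5))) is false, then tmp=88, then val=0, then (k=2), then val=0, then (i=0), then val=-88, then (i=1), then val=-176, then (i=2), then val=-264, then tmp=-82, then returns -610; agreement on -610.
Across all 432 domain points the two functions coincide.
verdict: equivalent


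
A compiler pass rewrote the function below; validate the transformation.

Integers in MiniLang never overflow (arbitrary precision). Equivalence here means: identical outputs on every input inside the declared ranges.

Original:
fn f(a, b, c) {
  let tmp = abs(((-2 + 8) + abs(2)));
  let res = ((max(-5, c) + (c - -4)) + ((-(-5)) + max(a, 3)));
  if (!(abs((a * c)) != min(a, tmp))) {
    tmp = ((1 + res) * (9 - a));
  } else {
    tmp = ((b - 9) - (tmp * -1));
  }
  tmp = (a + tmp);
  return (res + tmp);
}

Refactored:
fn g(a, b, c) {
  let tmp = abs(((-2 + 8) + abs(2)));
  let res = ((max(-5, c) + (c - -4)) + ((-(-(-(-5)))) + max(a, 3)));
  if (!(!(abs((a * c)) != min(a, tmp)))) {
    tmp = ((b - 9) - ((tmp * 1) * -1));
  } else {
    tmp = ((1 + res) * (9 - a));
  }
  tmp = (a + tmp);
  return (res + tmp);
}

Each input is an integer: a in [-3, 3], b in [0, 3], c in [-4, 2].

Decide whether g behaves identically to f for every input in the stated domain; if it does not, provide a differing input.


Comparing the listings, the differences include: boolean connective usage differs; constant usage differs; arithmetic usage differs.
One worked example (a=0, b=0, c=-4) — f: tmp=8, then res=4, then (!(abs((a * c)) != min(a, tmp))) is true, then tmp=45, then tmp=45, then returns 49; g: tmp=8, then res=4, then (!(!(abs((a * c)) != min(a, tmp)))) is false, then tmp=45, then tmp=45, then returns 49; agreement on 49.
Every one of the 196 inputs gives matching results.
verdict: equivalent


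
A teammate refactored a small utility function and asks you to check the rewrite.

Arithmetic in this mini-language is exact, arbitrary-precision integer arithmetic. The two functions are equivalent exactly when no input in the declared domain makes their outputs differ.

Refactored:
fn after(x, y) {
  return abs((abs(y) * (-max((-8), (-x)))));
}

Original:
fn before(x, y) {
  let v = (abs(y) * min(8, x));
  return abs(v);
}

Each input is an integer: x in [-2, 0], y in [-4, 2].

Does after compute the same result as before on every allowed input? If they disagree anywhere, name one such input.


The two versions differ — the changes include local variable names differ; and statement counts differ; and min/max/abs usage differs.
Tracing x=-1, y=-2: before: v = -2; return 2 | after: return 2 — matching result 2.
Sweeping the whole domain (21 inputs) finds no disagreement.
verdict: equivalent


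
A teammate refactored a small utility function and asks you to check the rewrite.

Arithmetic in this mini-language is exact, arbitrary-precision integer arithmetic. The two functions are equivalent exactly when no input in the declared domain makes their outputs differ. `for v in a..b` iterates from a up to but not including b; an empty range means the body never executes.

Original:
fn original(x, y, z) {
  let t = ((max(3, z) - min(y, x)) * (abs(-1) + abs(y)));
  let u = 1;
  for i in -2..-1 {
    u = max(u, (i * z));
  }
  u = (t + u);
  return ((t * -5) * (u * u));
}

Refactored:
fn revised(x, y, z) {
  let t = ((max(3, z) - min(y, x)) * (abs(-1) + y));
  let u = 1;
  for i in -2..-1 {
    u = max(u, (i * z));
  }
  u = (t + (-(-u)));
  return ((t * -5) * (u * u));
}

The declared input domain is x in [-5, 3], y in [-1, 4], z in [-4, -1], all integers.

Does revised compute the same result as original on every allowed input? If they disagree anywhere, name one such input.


Run the pair on x=-5, y=-1, z=-4.
original: t=16, then u=1, then (i=-2), then u=8, then u=24, then returns -46080
revised: t=0, then u=1, then (i=-2), then u=8, then u=8, then returns 0
-46080 and 0 differ, so these are not the same function on this domain.
verdict: not equivalent; witness: x=-5, y=-1, z=-4


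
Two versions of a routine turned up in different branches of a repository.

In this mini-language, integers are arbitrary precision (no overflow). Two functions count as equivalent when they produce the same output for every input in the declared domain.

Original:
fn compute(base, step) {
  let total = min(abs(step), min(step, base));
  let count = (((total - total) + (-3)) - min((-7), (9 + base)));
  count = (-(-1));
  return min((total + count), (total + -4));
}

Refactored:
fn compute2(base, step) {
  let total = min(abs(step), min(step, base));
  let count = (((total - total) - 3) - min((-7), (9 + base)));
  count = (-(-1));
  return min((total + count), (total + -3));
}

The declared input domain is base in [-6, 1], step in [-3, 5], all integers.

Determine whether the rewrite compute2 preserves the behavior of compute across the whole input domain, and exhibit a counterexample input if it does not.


There is a counterexample at base=-6, step=-3: -10 on one side, -9 on the other.
compute: total := -6 | count := 4 | count := 1 | result -10
compute2: total := -6 | count := 4 | count := 1 | result -9
verdict: not equivalent; witness: base=-6, step=-3


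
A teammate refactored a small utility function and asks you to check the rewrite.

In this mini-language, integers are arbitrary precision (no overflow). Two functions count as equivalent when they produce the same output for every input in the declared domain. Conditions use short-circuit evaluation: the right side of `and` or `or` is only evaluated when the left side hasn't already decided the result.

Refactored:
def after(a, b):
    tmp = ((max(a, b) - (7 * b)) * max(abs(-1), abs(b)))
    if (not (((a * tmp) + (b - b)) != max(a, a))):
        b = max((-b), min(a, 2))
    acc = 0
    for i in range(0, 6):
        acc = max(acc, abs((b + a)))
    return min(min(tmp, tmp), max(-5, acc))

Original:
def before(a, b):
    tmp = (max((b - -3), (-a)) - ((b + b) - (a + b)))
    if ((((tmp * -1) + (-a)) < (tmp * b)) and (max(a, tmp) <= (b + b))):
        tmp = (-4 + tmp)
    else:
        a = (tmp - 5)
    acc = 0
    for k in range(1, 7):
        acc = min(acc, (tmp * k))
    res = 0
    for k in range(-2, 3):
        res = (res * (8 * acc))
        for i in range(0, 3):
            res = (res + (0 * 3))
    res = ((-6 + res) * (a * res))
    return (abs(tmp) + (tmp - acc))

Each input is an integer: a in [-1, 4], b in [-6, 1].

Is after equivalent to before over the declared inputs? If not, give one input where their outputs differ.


The rewrite breaks on a=-1, b=-6, where the results are 12 and 7.
before: tmp := 6 | ((((tmp * -1) + (-a)) < (tmp * b)) and (max(a, tmp) <= (b + b))): false | a := 1 | acc := 0 | iter k=1: | acc := 0 | iter k=2: | acc := 0 | iter k=3: | acc := 0 | iter k=4: | acc := 0 | iter k=5: | acc := 0 | iter k=6: | acc := 0 | res := 0 | iter k=-2: | res := 0 | iter i=0: | res := 0 | iter i=1: | res := 0 | iter i=2: | res := 0 | iter k=-1: | res := 0 | iter i=0: | res := 0 | iter i=1: | res := 0 | iter i=2: | res := 0 | iter k=0: | res := 0 | iter i=0: | res := 0 | iter i=1: | res := 0 | iter i=2: | res := 0 | iter k=1: | res := 0 | iter i=0: | res := 0 | iter i=1: | res := 0 | iter i=2: | res := 0 | iter k=2: | res := 0 | iter i=0: | res := 0 | iter i=1: | res := 0 | iter i=2: | res := 0 | res := 0 | result 12
after: tmp := 246 | (not (((a * tmp) + (b - b)) != max(a, a))): false | acc := 0 | iter i=0: | acc := 7 | iter i=1: | acc := 7 | iter i=2: | acc := 7 | iter i=3: | acc := 7 | iter i=4: | acc := 7 | iter i=5: | acc := 7 | result 7
verdict: not equivalent; witness: a=-1, b=-6


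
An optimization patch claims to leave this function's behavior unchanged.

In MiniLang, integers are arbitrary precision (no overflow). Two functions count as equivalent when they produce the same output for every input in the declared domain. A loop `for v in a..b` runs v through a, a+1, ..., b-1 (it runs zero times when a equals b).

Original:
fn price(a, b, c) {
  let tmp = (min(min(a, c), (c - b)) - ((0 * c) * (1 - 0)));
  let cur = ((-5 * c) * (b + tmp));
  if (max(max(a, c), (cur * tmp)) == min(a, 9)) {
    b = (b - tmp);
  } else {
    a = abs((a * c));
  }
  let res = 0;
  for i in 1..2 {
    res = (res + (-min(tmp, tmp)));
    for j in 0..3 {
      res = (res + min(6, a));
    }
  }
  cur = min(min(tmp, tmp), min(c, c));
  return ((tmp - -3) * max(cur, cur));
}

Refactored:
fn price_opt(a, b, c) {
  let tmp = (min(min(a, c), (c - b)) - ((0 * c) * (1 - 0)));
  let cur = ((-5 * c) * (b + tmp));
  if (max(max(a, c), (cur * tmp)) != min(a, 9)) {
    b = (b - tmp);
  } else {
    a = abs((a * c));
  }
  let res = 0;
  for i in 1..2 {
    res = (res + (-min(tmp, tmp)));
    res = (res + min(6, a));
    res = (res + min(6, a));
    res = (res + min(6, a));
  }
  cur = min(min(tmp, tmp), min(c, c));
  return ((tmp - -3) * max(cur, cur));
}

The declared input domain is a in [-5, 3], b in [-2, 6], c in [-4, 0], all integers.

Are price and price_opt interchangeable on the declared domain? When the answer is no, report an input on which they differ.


Equivalent. The suspicious edit (`(max(max(a, c), (cur * tmp)) == min(a, 9))` became `(max(max(a, c), (cur * tmp)) != min(a, 9))`) never changes the result for any input inside the declared domain.
Every one of the 405 inputs gives matching results.
As a probe, take a=3, b=5, c=-3: price runs tmp becomes -8; next cur becomes -45; next (max(max(a, c), (cur * tmp)) == min(a, 9)) evaluates to false; next a becomes 9; next res becomes 0; next at i=1:; next res becomes 8; next at j=0:; next res becomes 14; next at j=1:; next res becomes 20; next at j=2:; next res becomes 26; next cur becomes -8; next final value 40; price_opt runs tmp becomes -8; next cur becomes -45; next (max(max(a, c), (cur * tmp)) != min(a, 9)) evaluates to true; next b becomes 13; next res becomes 0; next at i=1:; next res becomes 8; next res becomes 11; next res becomes 14; next res becomes 17; next cur becomes -8; next final value 40; both end at 40.
verdict: equivalent


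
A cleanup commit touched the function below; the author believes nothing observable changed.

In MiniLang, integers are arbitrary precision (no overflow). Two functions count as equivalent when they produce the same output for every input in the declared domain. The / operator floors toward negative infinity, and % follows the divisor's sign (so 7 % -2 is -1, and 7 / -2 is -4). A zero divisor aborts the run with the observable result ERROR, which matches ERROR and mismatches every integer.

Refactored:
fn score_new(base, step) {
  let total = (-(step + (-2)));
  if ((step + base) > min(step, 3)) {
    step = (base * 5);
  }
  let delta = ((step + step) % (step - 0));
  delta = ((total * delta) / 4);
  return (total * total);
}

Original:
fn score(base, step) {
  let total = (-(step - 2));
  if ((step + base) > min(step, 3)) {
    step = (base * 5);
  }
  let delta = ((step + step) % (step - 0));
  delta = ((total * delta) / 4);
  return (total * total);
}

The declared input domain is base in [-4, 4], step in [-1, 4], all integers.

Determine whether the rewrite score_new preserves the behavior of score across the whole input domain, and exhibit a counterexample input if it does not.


Side by side, the visible changes include: arithmetic usage differs.
Tracing base=4, step=0: score: total = 2; ((step + base) > min(step, 3)) -> true; step = 20; delta = 0; delta = 0; return 4 | score_new: total = 2; ((step + base) > min(step, 3)) -> true; step = 20; delta = 0; delta = 0; return 4 — matching result 4.
Every one of the 54 inputs gives matching results.
verdict: equivalent


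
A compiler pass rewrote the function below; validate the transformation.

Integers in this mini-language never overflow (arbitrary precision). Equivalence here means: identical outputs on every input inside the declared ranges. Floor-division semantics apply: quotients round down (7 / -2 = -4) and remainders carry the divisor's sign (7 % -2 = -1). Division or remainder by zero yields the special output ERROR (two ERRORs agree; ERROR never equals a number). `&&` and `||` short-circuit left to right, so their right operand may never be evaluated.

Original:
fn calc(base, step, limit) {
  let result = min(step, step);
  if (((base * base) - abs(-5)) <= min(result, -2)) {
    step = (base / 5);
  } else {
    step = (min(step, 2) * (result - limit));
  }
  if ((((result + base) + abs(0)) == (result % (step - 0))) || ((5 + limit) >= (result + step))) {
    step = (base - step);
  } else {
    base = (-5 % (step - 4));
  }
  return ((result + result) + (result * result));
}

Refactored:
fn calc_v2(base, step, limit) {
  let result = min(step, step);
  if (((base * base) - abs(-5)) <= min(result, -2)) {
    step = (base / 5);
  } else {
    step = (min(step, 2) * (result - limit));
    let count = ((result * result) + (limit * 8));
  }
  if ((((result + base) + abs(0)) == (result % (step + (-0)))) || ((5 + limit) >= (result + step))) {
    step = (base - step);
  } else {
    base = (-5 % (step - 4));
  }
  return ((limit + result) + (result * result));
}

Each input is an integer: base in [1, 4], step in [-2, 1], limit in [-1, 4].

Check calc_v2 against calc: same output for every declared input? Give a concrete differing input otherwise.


These are not equivalent — on base=2, step=-2, limit=-1 the outputs split (0 vs 1).
calc: result := -2 | (((base * base) - abs(-5)) <= min(result, -2)): false | step := 2 | ((((result + base) + abs(0)) == (result % (step - 0))) || ((5 + limit) >= (result + step))): true | step := 0 | result 0
calc_v2: result := -2 | (((base * base) - abs(-5)) <= min(result, -2)): false | step := 2 | count := -4 | ((((result + base) + abs(0)) == (result % (step + (-0)))) || ((5 + limit) >= (result + step))): true | step := 0 | result 1
verdict: not equivalent; witness: base=2, step=-2, limit=-1


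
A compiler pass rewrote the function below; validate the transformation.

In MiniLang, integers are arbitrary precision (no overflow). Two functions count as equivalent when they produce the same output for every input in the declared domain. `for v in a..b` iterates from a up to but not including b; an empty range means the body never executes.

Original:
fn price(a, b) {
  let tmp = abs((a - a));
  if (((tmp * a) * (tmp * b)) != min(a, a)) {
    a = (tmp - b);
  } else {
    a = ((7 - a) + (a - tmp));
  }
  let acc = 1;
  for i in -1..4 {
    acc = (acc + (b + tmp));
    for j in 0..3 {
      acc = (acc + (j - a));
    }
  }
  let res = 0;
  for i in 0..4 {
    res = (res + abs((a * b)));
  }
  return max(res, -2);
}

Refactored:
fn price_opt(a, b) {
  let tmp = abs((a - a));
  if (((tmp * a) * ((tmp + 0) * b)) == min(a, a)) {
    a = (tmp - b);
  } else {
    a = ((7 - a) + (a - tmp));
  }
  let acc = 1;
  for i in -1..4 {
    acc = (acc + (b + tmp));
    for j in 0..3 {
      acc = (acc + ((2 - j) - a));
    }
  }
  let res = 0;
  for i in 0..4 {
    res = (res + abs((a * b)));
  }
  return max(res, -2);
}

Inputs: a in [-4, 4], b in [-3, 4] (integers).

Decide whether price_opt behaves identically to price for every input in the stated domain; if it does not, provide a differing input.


These are not equivalent — on a=-4, b=-3 the outputs split (36 vs 84).
price: tmp = 0; (((tmp * a) * (tmp * b)) != min(a, a)) -> true; a = 3; acc = 1; [i=-1]; acc = -2; [j=0]; acc = -5; [j=1]; acc = -7; [j=2]; acc = -8; [i=0]; acc = -11; [j=0]; acc = -14; [j=1]; acc = -16; [j=2]; acc = -17; [i=1]; acc = -20; [j=0]; acc = -23; [j=1]; acc = -25; [j=2]; acc = -26; [i=2]; acc = -29; [j=0]; acc = -32; [j=1]; acc = -34; [j=2]; acc = -35; [i=3]; acc = -38; [j=0]; acc = -41; [j=1]; acc = -43; [j=2]; acc = -44; res = 0; [i=0]; res = 9; [i=1]; res = 18; [i=2]; res = 27; [i=3]; res = 36; return 36
price_opt: tmp = 0; (((tmp * a) * ((tmp + 0) * b)) == min(a, a)) -> false; a = 7; acc = 1; [i=-1]; acc = -2; [j=0]; acc = -7; [j=1]; acc = -13; [j=2]; acc = -20; [i=0]; acc = -23; [j=0]; acc = -28; [j=1]; acc = -34; [j=2]; acc = -41; [i=1]; acc = -44; [j=0]; acc = -49; [j=1]; acc = -55; [j=2]; acc = -62; [i=2]; acc = -65; [j=0]; acc = -70; [j=1]; acc = -76; [j=2]; acc = -83; [i=3]; acc = -86; [j=0]; acc = -91; [j=1]; acc = -97; [j=2]; acc = -104; res = 0; [i=0]; res = 21; [i=1]; res = 42; [i=2]; res = 63; [i=3]; res = 84; return 84
verdict: not equivalent; witness: a=-4, b=-3


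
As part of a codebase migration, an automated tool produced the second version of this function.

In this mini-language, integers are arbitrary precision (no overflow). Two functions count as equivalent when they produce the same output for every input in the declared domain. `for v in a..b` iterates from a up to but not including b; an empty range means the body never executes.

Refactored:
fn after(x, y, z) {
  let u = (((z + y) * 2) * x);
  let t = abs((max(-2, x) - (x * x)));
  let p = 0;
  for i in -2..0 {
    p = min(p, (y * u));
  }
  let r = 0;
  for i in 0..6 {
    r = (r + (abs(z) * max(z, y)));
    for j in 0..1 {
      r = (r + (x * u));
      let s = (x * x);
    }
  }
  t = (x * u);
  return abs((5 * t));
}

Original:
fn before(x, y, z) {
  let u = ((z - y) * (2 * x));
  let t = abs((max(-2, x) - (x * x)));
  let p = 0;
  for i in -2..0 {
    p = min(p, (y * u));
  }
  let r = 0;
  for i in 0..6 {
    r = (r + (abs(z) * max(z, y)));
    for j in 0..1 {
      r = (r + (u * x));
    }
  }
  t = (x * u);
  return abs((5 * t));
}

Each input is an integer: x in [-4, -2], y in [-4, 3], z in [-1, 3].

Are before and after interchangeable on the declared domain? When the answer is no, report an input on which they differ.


Evaluate both at x=-4, y=-4, z=-1.
before: u=-24, then t=18, then p=0, then (i=-2), then p=0, then (i=-1), then p=0, then r=0, then (i=0), then r=-1, then (j=0), then r=95, then (i=1), then r=94, then (j=0), then r=190, then (i=2), then r=189, then (j=0), then r=285, then (i=3), then r=284, then (j=0), then r=380, then (i=4), then r=379, then (j=0), then r=475, then (i=5), then r=474, then (j=0), then r=570, then t=96, then returns 480
after: u=40, then t=18, then p=0, then (i=-2), then p=-160, then (i=-1), then p=-160, then r=0, then (i=0), then r=-1, then (j=0), then r=-161, then s=16, then (i=1), then r=-162, then (j=0), then r=-322, then s=16, then (i=2), then r=-323, then (j=0), then r=-483, then s=16, then (i=3), then r=-484, then (j=0), then r=-644, then s=16, then (i=4), then r=-645, then (j=0), then r=-805, then s=16, then (i=5), then r=-806, then (j=0), then r=-966, then s=16, then t=-160, then returns 800
480 vs 800 — the two versions disagree here.
verdict: not equivalent; witness: x=-4, y=-4, z=-1


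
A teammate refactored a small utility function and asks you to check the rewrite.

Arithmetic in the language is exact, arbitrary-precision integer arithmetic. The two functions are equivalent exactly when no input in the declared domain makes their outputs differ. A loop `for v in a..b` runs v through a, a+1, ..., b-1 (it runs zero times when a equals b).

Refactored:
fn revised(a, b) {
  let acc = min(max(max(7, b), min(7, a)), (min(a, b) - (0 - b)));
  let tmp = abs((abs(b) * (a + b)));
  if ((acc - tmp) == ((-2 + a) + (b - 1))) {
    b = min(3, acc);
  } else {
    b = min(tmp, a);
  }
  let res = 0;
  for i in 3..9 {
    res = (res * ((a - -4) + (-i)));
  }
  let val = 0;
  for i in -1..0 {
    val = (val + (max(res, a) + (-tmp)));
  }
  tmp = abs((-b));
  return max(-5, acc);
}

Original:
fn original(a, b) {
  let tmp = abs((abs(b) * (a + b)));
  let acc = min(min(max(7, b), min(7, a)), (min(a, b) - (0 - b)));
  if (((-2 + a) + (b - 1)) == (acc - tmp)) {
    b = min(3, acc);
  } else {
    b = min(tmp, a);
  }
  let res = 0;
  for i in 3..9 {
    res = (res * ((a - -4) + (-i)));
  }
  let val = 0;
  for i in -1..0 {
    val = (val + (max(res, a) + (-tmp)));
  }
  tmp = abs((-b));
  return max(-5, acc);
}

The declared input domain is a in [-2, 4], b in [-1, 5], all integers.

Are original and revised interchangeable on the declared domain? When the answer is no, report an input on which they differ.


Not equivalent: a=-2, b=1 separates them (-2 vs -1).
original: tmp := 1 | acc := -2 | (((-2 + a) + (b - 1)) == (acc - tmp)): false | b := -2 | res := 0 | iter i=3: | res := 0 | iter i=4: | res := 0 | iter i=5: | res := 0 | iter i=6: | res := 0 | iter i=7: | res := 0 | iter i=8: | res := 0 | val := 0 | iter i=-1: | val := -1 | tmp := 2 | result -2
revised: acc := -1 | tmp := 1 | ((acc - tmp) == ((-2 + a) + (b - 1))): false | b := -2 | res := 0 | iter i=3: | res := 0 | iter i=4: | res := 0 | iter i=5: | res := 0 | iter i=6: | res := 0 | iter i=7: | res := 0 | iter i=8: | res := 0 | val := 0 | iter i=-1: | val := -1 | tmp := 2 | result -1
verdict: not equivalent; witness: a=-2, b=1
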